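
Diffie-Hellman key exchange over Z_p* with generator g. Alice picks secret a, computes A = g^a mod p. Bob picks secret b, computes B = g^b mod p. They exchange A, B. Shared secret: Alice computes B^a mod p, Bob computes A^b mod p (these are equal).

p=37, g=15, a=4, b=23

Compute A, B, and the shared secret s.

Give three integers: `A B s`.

Answer: 9 13 34

Derivation:
A = 15^4 mod 37  (bits of 4 = 100)
  bit 0 = 1: r = r^2 * 15 mod 37 = 1^2 * 15 = 1*15 = 15
  bit 1 = 0: r = r^2 mod 37 = 15^2 = 3
  bit 2 = 0: r = r^2 mod 37 = 3^2 = 9
  -> A = 9
B = 15^23 mod 37  (bits of 23 = 10111)
  bit 0 = 1: r = r^2 * 15 mod 37 = 1^2 * 15 = 1*15 = 15
  bit 1 = 0: r = r^2 mod 37 = 15^2 = 3
  bit 2 = 1: r = r^2 * 15 mod 37 = 3^2 * 15 = 9*15 = 24
  bit 3 = 1: r = r^2 * 15 mod 37 = 24^2 * 15 = 21*15 = 19
  bit 4 = 1: r = r^2 * 15 mod 37 = 19^2 * 15 = 28*15 = 13
  -> B = 13
s = B^a = 13^4 mod 37  (bits of 4 = 100)
  bit 0 = 1: r = r^2 * 13 mod 37 = 1^2 * 13 = 1*13 = 13
  bit 1 = 0: r = r^2 mod 37 = 13^2 = 21
  bit 2 = 0: r = r^2 mod 37 = 21^2 = 34
  -> s = B^a = 34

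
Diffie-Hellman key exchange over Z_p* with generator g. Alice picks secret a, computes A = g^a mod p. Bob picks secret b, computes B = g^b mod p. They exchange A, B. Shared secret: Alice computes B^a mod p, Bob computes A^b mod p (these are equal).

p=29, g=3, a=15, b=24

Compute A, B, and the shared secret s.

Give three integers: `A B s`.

Answer: 26 24 24

Derivation:
A = 3^15 mod 29  (bits of 15 = 1111)
  bit 0 = 1: r = r^2 * 3 mod 29 = 1^2 * 3 = 1*3 = 3
  bit 1 = 1: r = r^2 * 3 mod 29 = 3^2 * 3 = 9*3 = 27
  bit 2 = 1: r = r^2 * 3 mod 29 = 27^2 * 3 = 4*3 = 12
  bit 3 = 1: r = r^2 * 3 mod 29 = 12^2 * 3 = 28*3 = 26
  -> A = 26
B = 3^24 mod 29  (bits of 24 = 11000)
  bit 0 = 1: r = r^2 * 3 mod 29 = 1^2 * 3 = 1*3 = 3
  bit 1 = 1: r = r^2 * 3 mod 29 = 3^2 * 3 = 9*3 = 27
  bit 2 = 0: r = r^2 mod 29 = 27^2 = 4
  bit 3 = 0: r = r^2 mod 29 = 4^2 = 16
  bit 4 = 0: r = r^2 mod 29 = 16^2 = 24
  -> B = 24
s = B^a = 24^15 mod 29  (bits of 15 = 1111)
  bit 0 = 1: r = r^2 * 24 mod 29 = 1^2 * 24 = 1*24 = 24
  bit 1 = 1: r = r^2 * 24 mod 29 = 24^2 * 24 = 25*24 = 20
  bit 2 = 1: r = r^2 * 24 mod 29 = 20^2 * 24 = 23*24 = 1
  bit 3 = 1: r = r^2 * 24 mod 29 = 1^2 * 24 = 1*24 = 24
  -> s = B^a = 24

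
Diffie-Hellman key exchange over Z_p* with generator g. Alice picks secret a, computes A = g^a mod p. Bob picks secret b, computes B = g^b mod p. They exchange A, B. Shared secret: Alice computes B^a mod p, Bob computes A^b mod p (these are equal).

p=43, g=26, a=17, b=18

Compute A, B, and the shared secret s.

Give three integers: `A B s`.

A = 26^17 mod 43  (bits of 17 = 10001)
  bit 0 = 1: r = r^2 * 26 mod 43 = 1^2 * 26 = 1*26 = 26
  bit 1 = 0: r = r^2 mod 43 = 26^2 = 31
  bit 2 = 0: r = r^2 mod 43 = 31^2 = 15
  bit 3 = 0: r = r^2 mod 43 = 15^2 = 10
  bit 4 = 1: r = r^2 * 26 mod 43 = 10^2 * 26 = 14*26 = 20
  -> A = 20
B = 26^18 mod 43  (bits of 18 = 10010)
  bit 0 = 1: r = r^2 * 26 mod 43 = 1^2 * 26 = 1*26 = 26
  bit 1 = 0: r = r^2 mod 43 = 26^2 = 31
  bit 2 = 0: r = r^2 mod 43 = 31^2 = 15
  bit 3 = 1: r = r^2 * 26 mod 43 = 15^2 * 26 = 10*26 = 2
  bit 4 = 0: r = r^2 mod 43 = 2^2 = 4
  -> B = 4
s = B^a = 4^17 mod 43  (bits of 17 = 10001)
  bit 0 = 1: r = r^2 * 4 mod 43 = 1^2 * 4 = 1*4 = 4
  bit 1 = 0: r = r^2 mod 43 = 4^2 = 16
  bit 2 = 0: r = r^2 mod 43 = 16^2 = 41
  bit 3 = 0: r = r^2 mod 43 = 41^2 = 4
  bit 4 = 1: r = r^2 * 4 mod 43 = 4^2 * 4 = 16*4 = 21
  -> s = B^a = 21

Answer: 20 4 21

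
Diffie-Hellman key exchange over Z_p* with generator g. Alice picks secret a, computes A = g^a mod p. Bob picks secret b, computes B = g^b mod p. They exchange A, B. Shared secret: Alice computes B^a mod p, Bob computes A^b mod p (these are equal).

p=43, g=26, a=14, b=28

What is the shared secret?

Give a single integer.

A = 26^14 mod 43  (bits of 14 = 1110)
  bit 0 = 1: r = r^2 * 26 mod 43 = 1^2 * 26 = 1*26 = 26
  bit 1 = 1: r = r^2 * 26 mod 43 = 26^2 * 26 = 31*26 = 32
  bit 2 = 1: r = r^2 * 26 mod 43 = 32^2 * 26 = 35*26 = 7
  bit 3 = 0: r = r^2 mod 43 = 7^2 = 6
  -> A = 6
B = 26^28 mod 43  (bits of 28 = 11100)
  bit 0 = 1: r = r^2 * 26 mod 43 = 1^2 * 26 = 1*26 = 26
  bit 1 = 1: r = r^2 * 26 mod 43 = 26^2 * 26 = 31*26 = 32
  bit 2 = 1: r = r^2 * 26 mod 43 = 32^2 * 26 = 35*26 = 7
  bit 3 = 0: r = r^2 mod 43 = 7^2 = 6
  bit 4 = 0: r = r^2 mod 43 = 6^2 = 36
  -> B = 36
s = B^a = 36^14 mod 43  (bits of 14 = 1110)
  bit 0 = 1: r = r^2 * 36 mod 43 = 1^2 * 36 = 1*36 = 36
  bit 1 = 1: r = r^2 * 36 mod 43 = 36^2 * 36 = 6*36 = 1
  bit 2 = 1: r = r^2 * 36 mod 43 = 1^2 * 36 = 1*36 = 36
  bit 3 = 0: r = r^2 mod 43 = 36^2 = 6
  -> s = B^a = 6

Answer: 6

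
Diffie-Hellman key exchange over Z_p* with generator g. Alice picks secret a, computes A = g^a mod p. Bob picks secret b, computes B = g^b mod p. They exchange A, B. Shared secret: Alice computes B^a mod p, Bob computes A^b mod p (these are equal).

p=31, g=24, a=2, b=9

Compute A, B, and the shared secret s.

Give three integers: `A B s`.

A = 24^2 mod 31  (bits of 2 = 10)
  bit 0 = 1: r = r^2 * 24 mod 31 = 1^2 * 24 = 1*24 = 24
  bit 1 = 0: r = r^2 mod 31 = 24^2 = 18
  -> A = 18
B = 24^9 mod 31  (bits of 9 = 1001)
  bit 0 = 1: r = r^2 * 24 mod 31 = 1^2 * 24 = 1*24 = 24
  bit 1 = 0: r = r^2 mod 31 = 24^2 = 18
  bit 2 = 0: r = r^2 mod 31 = 18^2 = 14
  bit 3 = 1: r = r^2 * 24 mod 31 = 14^2 * 24 = 10*24 = 23
  -> B = 23
s = B^a = 23^2 mod 31  (bits of 2 = 10)
  bit 0 = 1: r = r^2 * 23 mod 31 = 1^2 * 23 = 1*23 = 23
  bit 1 = 0: r = r^2 mod 31 = 23^2 = 2
  -> s = B^a = 2

Answer: 18 23 2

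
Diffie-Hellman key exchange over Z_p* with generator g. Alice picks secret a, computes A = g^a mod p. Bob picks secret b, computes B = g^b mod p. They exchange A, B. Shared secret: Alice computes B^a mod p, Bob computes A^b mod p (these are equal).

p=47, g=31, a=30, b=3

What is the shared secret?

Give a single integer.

A = 31^30 mod 47  (bits of 30 = 11110)
  bit 0 = 1: r = r^2 * 31 mod 47 = 1^2 * 31 = 1*31 = 31
  bit 1 = 1: r = r^2 * 31 mod 47 = 31^2 * 31 = 21*31 = 40
  bit 2 = 1: r = r^2 * 31 mod 47 = 40^2 * 31 = 2*31 = 15
  bit 3 = 1: r = r^2 * 31 mod 47 = 15^2 * 31 = 37*31 = 19
  bit 4 = 0: r = r^2 mod 47 = 19^2 = 32
  -> A = 32
B = 31^3 mod 47  (bits of 3 = 11)
  bit 0 = 1: r = r^2 * 31 mod 47 = 1^2 * 31 = 1*31 = 31
  bit 1 = 1: r = r^2 * 31 mod 47 = 31^2 * 31 = 21*31 = 40
  -> B = 40
s = B^a = 40^30 mod 47  (bits of 30 = 11110)
  bit 0 = 1: r = r^2 * 40 mod 47 = 1^2 * 40 = 1*40 = 40
  bit 1 = 1: r = r^2 * 40 mod 47 = 40^2 * 40 = 2*40 = 33
  bit 2 = 1: r = r^2 * 40 mod 47 = 33^2 * 40 = 8*40 = 38
  bit 3 = 1: r = r^2 * 40 mod 47 = 38^2 * 40 = 34*40 = 44
  bit 4 = 0: r = r^2 mod 47 = 44^2 = 9
  -> s = B^a = 9

Answer: 9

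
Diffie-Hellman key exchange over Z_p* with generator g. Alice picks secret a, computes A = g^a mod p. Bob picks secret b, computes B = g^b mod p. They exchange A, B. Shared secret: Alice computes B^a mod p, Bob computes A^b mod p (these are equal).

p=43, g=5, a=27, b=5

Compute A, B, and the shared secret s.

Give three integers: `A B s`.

Answer: 27 29 22

Derivation:
A = 5^27 mod 43  (bits of 27 = 11011)
  bit 0 = 1: r = r^2 * 5 mod 43 = 1^2 * 5 = 1*5 = 5
  bit 1 = 1: r = r^2 * 5 mod 43 = 5^2 * 5 = 25*5 = 39
  bit 2 = 0: r = r^2 mod 43 = 39^2 = 16
  bit 3 = 1: r = r^2 * 5 mod 43 = 16^2 * 5 = 41*5 = 33
  bit 4 = 1: r = r^2 * 5 mod 43 = 33^2 * 5 = 14*5 = 27
  -> A = 27
B = 5^5 mod 43  (bits of 5 = 101)
  bit 0 = 1: r = r^2 * 5 mod 43 = 1^2 * 5 = 1*5 = 5
  bit 1 = 0: r = r^2 mod 43 = 5^2 = 25
  bit 2 = 1: r = r^2 * 5 mod 43 = 25^2 * 5 = 23*5 = 29
  -> B = 29
s = B^a = 29^27 mod 43  (bits of 27 = 11011)
  bit 0 = 1: r = r^2 * 29 mod 43 = 1^2 * 29 = 1*29 = 29
  bit 1 = 1: r = r^2 * 29 mod 43 = 29^2 * 29 = 24*29 = 8
  bit 2 = 0: r = r^2 mod 43 = 8^2 = 21
  bit 3 = 1: r = r^2 * 29 mod 43 = 21^2 * 29 = 11*29 = 18
  bit 4 = 1: r = r^2 * 29 mod 43 = 18^2 * 29 = 23*29 = 22
  -> s = B^a = 22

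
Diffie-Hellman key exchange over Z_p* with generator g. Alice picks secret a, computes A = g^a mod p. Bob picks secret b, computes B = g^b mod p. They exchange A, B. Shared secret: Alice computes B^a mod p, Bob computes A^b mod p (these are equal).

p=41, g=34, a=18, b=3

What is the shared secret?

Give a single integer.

Answer: 2

Derivation:
A = 34^18 mod 41  (bits of 18 = 10010)
  bit 0 = 1: r = r^2 * 34 mod 41 = 1^2 * 34 = 1*34 = 34
  bit 1 = 0: r = r^2 mod 41 = 34^2 = 8
  bit 2 = 0: r = r^2 mod 41 = 8^2 = 23
  bit 3 = 1: r = r^2 * 34 mod 41 = 23^2 * 34 = 37*34 = 28
  bit 4 = 0: r = r^2 mod 41 = 28^2 = 5
  -> A = 5
B = 34^3 mod 41  (bits of 3 = 11)
  bit 0 = 1: r = r^2 * 34 mod 41 = 1^2 * 34 = 1*34 = 34
  bit 1 = 1: r = r^2 * 34 mod 41 = 34^2 * 34 = 8*34 = 26
  -> B = 26
s = B^a = 26^18 mod 41  (bits of 18 = 10010)
  bit 0 = 1: r = r^2 * 26 mod 41 = 1^2 * 26 = 1*26 = 26
  bit 1 = 0: r = r^2 mod 41 = 26^2 = 20
  bit 2 = 0: r = r^2 mod 41 = 20^2 = 31
  bit 3 = 1: r = r^2 * 26 mod 41 = 31^2 * 26 = 18*26 = 17
  bit 4 = 0: r = r^2 mod 41 = 17^2 = 2
  -> s = B^a = 2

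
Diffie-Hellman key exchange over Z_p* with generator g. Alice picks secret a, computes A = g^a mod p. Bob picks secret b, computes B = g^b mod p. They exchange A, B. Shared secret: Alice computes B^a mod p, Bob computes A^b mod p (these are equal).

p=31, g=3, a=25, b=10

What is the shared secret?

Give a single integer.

A = 3^25 mod 31  (bits of 25 = 11001)
  bit 0 = 1: r = r^2 * 3 mod 31 = 1^2 * 3 = 1*3 = 3
  bit 1 = 1: r = r^2 * 3 mod 31 = 3^2 * 3 = 9*3 = 27
  bit 2 = 0: r = r^2 mod 31 = 27^2 = 16
  bit 3 = 0: r = r^2 mod 31 = 16^2 = 8
  bit 4 = 1: r = r^2 * 3 mod 31 = 8^2 * 3 = 2*3 = 6
  -> A = 6
B = 3^10 mod 31  (bits of 10 = 1010)
  bit 0 = 1: r = r^2 * 3 mod 31 = 1^2 * 3 = 1*3 = 3
  bit 1 = 0: r = r^2 mod 31 = 3^2 = 9
  bit 2 = 1: r = r^2 * 3 mod 31 = 9^2 * 3 = 19*3 = 26
  bit 3 = 0: r = r^2 mod 31 = 26^2 = 25
  -> B = 25
s = B^a = 25^25 mod 31  (bits of 25 = 11001)
  bit 0 = 1: r = r^2 * 25 mod 31 = 1^2 * 25 = 1*25 = 25
  bit 1 = 1: r = r^2 * 25 mod 31 = 25^2 * 25 = 5*25 = 1
  bit 2 = 0: r = r^2 mod 31 = 1^2 = 1
  bit 3 = 0: r = r^2 mod 31 = 1^2 = 1
  bit 4 = 1: r = r^2 * 25 mod 31 = 1^2 * 25 = 1*25 = 25
  -> s = B^a = 25

Answer: 25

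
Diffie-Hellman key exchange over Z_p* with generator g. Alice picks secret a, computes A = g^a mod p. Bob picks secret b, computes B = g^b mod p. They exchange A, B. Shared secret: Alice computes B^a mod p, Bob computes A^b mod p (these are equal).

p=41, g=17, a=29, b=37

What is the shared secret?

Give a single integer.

Answer: 19

Derivation:
A = 17^29 mod 41  (bits of 29 = 11101)
  bit 0 = 1: r = r^2 * 17 mod 41 = 1^2 * 17 = 1*17 = 17
  bit 1 = 1: r = r^2 * 17 mod 41 = 17^2 * 17 = 2*17 = 34
  bit 2 = 1: r = r^2 * 17 mod 41 = 34^2 * 17 = 8*17 = 13
  bit 3 = 0: r = r^2 mod 41 = 13^2 = 5
  bit 4 = 1: r = r^2 * 17 mod 41 = 5^2 * 17 = 25*17 = 15
  -> A = 15
B = 17^37 mod 41  (bits of 37 = 100101)
  bit 0 = 1: r = r^2 * 17 mod 41 = 1^2 * 17 = 1*17 = 17
  bit 1 = 0: r = r^2 mod 41 = 17^2 = 2
  bit 2 = 0: r = r^2 mod 41 = 2^2 = 4
  bit 3 = 1: r = r^2 * 17 mod 41 = 4^2 * 17 = 16*17 = 26
  bit 4 = 0: r = r^2 mod 41 = 26^2 = 20
  bit 5 = 1: r = r^2 * 17 mod 41 = 20^2 * 17 = 31*17 = 35
  -> B = 35
s = B^a = 35^29 mod 41  (bits of 29 = 11101)
  bit 0 = 1: r = r^2 * 35 mod 41 = 1^2 * 35 = 1*35 = 35
  bit 1 = 1: r = r^2 * 35 mod 41 = 35^2 * 35 = 36*35 = 30
  bit 2 = 1: r = r^2 * 35 mod 41 = 30^2 * 35 = 39*35 = 12
  bit 3 = 0: r = r^2 mod 41 = 12^2 = 21
  bit 4 = 1: r = r^2 * 35 mod 41 = 21^2 * 35 = 31*35 = 19
  -> s = B^a = 19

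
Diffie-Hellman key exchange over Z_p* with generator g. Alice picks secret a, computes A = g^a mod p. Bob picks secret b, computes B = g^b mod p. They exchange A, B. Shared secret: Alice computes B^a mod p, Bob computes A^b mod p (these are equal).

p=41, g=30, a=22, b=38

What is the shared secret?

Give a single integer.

A = 30^22 mod 41  (bits of 22 = 10110)
  bit 0 = 1: r = r^2 * 30 mod 41 = 1^2 * 30 = 1*30 = 30
  bit 1 = 0: r = r^2 mod 41 = 30^2 = 39
  bit 2 = 1: r = r^2 * 30 mod 41 = 39^2 * 30 = 4*30 = 38
  bit 3 = 1: r = r^2 * 30 mod 41 = 38^2 * 30 = 9*30 = 24
  bit 4 = 0: r = r^2 mod 41 = 24^2 = 2
  -> A = 2
B = 30^38 mod 41  (bits of 38 = 100110)
  bit 0 = 1: r = r^2 * 30 mod 41 = 1^2 * 30 = 1*30 = 30
  bit 1 = 0: r = r^2 mod 41 = 30^2 = 39
  bit 2 = 0: r = r^2 mod 41 = 39^2 = 4
  bit 3 = 1: r = r^2 * 30 mod 41 = 4^2 * 30 = 16*30 = 29
  bit 4 = 1: r = r^2 * 30 mod 41 = 29^2 * 30 = 21*30 = 15
  bit 5 = 0: r = r^2 mod 41 = 15^2 = 20
  -> B = 20
s = B^a = 20^22 mod 41  (bits of 22 = 10110)
  bit 0 = 1: r = r^2 * 20 mod 41 = 1^2 * 20 = 1*20 = 20
  bit 1 = 0: r = r^2 mod 41 = 20^2 = 31
  bit 2 = 1: r = r^2 * 20 mod 41 = 31^2 * 20 = 18*20 = 32
  bit 3 = 1: r = r^2 * 20 mod 41 = 32^2 * 20 = 40*20 = 21
  bit 4 = 0: r = r^2 mod 41 = 21^2 = 31
  -> s = B^a = 31

Answer: 31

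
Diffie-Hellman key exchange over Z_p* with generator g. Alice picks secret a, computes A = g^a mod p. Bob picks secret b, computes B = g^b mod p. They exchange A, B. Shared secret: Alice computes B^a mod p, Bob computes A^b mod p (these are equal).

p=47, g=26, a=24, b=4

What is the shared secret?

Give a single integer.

Answer: 42

Derivation:
A = 26^24 mod 47  (bits of 24 = 11000)
  bit 0 = 1: r = r^2 * 26 mod 47 = 1^2 * 26 = 1*26 = 26
  bit 1 = 1: r = r^2 * 26 mod 47 = 26^2 * 26 = 18*26 = 45
  bit 2 = 0: r = r^2 mod 47 = 45^2 = 4
  bit 3 = 0: r = r^2 mod 47 = 4^2 = 16
  bit 4 = 0: r = r^2 mod 47 = 16^2 = 21
  -> A = 21
B = 26^4 mod 47  (bits of 4 = 100)
  bit 0 = 1: r = r^2 * 26 mod 47 = 1^2 * 26 = 1*26 = 26
  bit 1 = 0: r = r^2 mod 47 = 26^2 = 18
  bit 2 = 0: r = r^2 mod 47 = 18^2 = 42
  -> B = 42
s = B^a = 42^24 mod 47  (bits of 24 = 11000)
  bit 0 = 1: r = r^2 * 42 mod 47 = 1^2 * 42 = 1*42 = 42
  bit 1 = 1: r = r^2 * 42 mod 47 = 42^2 * 42 = 25*42 = 16
  bit 2 = 0: r = r^2 mod 47 = 16^2 = 21
  bit 3 = 0: r = r^2 mod 47 = 21^2 = 18
  bit 4 = 0: r = r^2 mod 47 = 18^2 = 42
  -> s = B^a = 42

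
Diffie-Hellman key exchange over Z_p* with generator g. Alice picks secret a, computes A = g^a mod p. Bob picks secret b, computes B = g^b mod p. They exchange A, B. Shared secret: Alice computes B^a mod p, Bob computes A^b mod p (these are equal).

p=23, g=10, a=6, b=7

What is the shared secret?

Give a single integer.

Answer: 3

Derivation:
A = 10^6 mod 23  (bits of 6 = 110)
  bit 0 = 1: r = r^2 * 10 mod 23 = 1^2 * 10 = 1*10 = 10
  bit 1 = 1: r = r^2 * 10 mod 23 = 10^2 * 10 = 8*10 = 11
  bit 2 = 0: r = r^2 mod 23 = 11^2 = 6
  -> A = 6
B = 10^7 mod 23  (bits of 7 = 111)
  bit 0 = 1: r = r^2 * 10 mod 23 = 1^2 * 10 = 1*10 = 10
  bit 1 = 1: r = r^2 * 10 mod 23 = 10^2 * 10 = 8*10 = 11
  bit 2 = 1: r = r^2 * 10 mod 23 = 11^2 * 10 = 6*10 = 14
  -> B = 14
s = B^a = 14^6 mod 23  (bits of 6 = 110)
  bit 0 = 1: r = r^2 * 14 mod 23 = 1^2 * 14 = 1*14 = 14
  bit 1 = 1: r = r^2 * 14 mod 23 = 14^2 * 14 = 12*14 = 7
  bit 2 = 0: r = r^2 mod 23 = 7^2 = 3
  -> s = B^a = 3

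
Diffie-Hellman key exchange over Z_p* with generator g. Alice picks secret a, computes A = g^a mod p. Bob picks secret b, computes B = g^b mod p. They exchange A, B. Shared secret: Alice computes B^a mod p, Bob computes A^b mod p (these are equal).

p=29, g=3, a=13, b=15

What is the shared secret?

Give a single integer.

Answer: 10

Derivation:
A = 3^13 mod 29  (bits of 13 = 1101)
  bit 0 = 1: r = r^2 * 3 mod 29 = 1^2 * 3 = 1*3 = 3
  bit 1 = 1: r = r^2 * 3 mod 29 = 3^2 * 3 = 9*3 = 27
  bit 2 = 0: r = r^2 mod 29 = 27^2 = 4
  bit 3 = 1: r = r^2 * 3 mod 29 = 4^2 * 3 = 16*3 = 19
  -> A = 19
B = 3^15 mod 29  (bits of 15 = 1111)
  bit 0 = 1: r = r^2 * 3 mod 29 = 1^2 * 3 = 1*3 = 3
  bit 1 = 1: r = r^2 * 3 mod 29 = 3^2 * 3 = 9*3 = 27
  bit 2 = 1: r = r^2 * 3 mod 29 = 27^2 * 3 = 4*3 = 12
  bit 3 = 1: r = r^2 * 3 mod 29 = 12^2 * 3 = 28*3 = 26
  -> B = 26
s = B^a = 26^13 mod 29  (bits of 13 = 1101)
  bit 0 = 1: r = r^2 * 26 mod 29 = 1^2 * 26 = 1*26 = 26
  bit 1 = 1: r = r^2 * 26 mod 29 = 26^2 * 26 = 9*26 = 2
  bit 2 = 0: r = r^2 mod 29 = 2^2 = 4
  bit 3 = 1: r = r^2 * 26 mod 29 = 4^2 * 26 = 16*26 = 10
  -> s = B^a = 10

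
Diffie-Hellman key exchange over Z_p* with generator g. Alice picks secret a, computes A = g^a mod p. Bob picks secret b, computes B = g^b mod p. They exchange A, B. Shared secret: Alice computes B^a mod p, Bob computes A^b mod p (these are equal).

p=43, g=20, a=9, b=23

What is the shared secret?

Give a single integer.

Answer: 22

Derivation:
A = 20^9 mod 43  (bits of 9 = 1001)
  bit 0 = 1: r = r^2 * 20 mod 43 = 1^2 * 20 = 1*20 = 20
  bit 1 = 0: r = r^2 mod 43 = 20^2 = 13
  bit 2 = 0: r = r^2 mod 43 = 13^2 = 40
  bit 3 = 1: r = r^2 * 20 mod 43 = 40^2 * 20 = 9*20 = 8
  -> A = 8
B = 20^23 mod 43  (bits of 23 = 10111)
  bit 0 = 1: r = r^2 * 20 mod 43 = 1^2 * 20 = 1*20 = 20
  bit 1 = 0: r = r^2 mod 43 = 20^2 = 13
  bit 2 = 1: r = r^2 * 20 mod 43 = 13^2 * 20 = 40*20 = 26
  bit 3 = 1: r = r^2 * 20 mod 43 = 26^2 * 20 = 31*20 = 18
  bit 4 = 1: r = r^2 * 20 mod 43 = 18^2 * 20 = 23*20 = 30
  -> B = 30
s = B^a = 30^9 mod 43  (bits of 9 = 1001)
  bit 0 = 1: r = r^2 * 30 mod 43 = 1^2 * 30 = 1*30 = 30
  bit 1 = 0: r = r^2 mod 43 = 30^2 = 40
  bit 2 = 0: r = r^2 mod 43 = 40^2 = 9
  bit 3 = 1: r = r^2 * 30 mod 43 = 9^2 * 30 = 38*30 = 22
  -> s = B^a = 22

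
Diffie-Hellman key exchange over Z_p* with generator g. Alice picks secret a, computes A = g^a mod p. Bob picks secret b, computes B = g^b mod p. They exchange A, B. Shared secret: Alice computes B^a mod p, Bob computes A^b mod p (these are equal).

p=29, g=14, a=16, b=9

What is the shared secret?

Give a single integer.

Answer: 20

Derivation:
A = 14^16 mod 29  (bits of 16 = 10000)
  bit 0 = 1: r = r^2 * 14 mod 29 = 1^2 * 14 = 1*14 = 14
  bit 1 = 0: r = r^2 mod 29 = 14^2 = 22
  bit 2 = 0: r = r^2 mod 29 = 22^2 = 20
  bit 3 = 0: r = r^2 mod 29 = 20^2 = 23
  bit 4 = 0: r = r^2 mod 29 = 23^2 = 7
  -> A = 7
B = 14^9 mod 29  (bits of 9 = 1001)
  bit 0 = 1: r = r^2 * 14 mod 29 = 1^2 * 14 = 1*14 = 14
  bit 1 = 0: r = r^2 mod 29 = 14^2 = 22
  bit 2 = 0: r = r^2 mod 29 = 22^2 = 20
  bit 3 = 1: r = r^2 * 14 mod 29 = 20^2 * 14 = 23*14 = 3
  -> B = 3
s = B^a = 3^16 mod 29  (bits of 16 = 10000)
  bit 0 = 1: r = r^2 * 3 mod 29 = 1^2 * 3 = 1*3 = 3
  bit 1 = 0: r = r^2 mod 29 = 3^2 = 9
  bit 2 = 0: r = r^2 mod 29 = 9^2 = 23
  bit 3 = 0: r = r^2 mod 29 = 23^2 = 7
  bit 4 = 0: r = r^2 mod 29 = 7^2 = 20
  -> s = B^a = 20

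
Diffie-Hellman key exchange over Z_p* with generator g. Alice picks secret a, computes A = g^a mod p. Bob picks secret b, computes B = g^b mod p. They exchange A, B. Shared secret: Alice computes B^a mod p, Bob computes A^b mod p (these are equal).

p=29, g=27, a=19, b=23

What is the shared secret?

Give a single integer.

Answer: 8

Derivation:
A = 27^19 mod 29  (bits of 19 = 10011)
  bit 0 = 1: r = r^2 * 27 mod 29 = 1^2 * 27 = 1*27 = 27
  bit 1 = 0: r = r^2 mod 29 = 27^2 = 4
  bit 2 = 0: r = r^2 mod 29 = 4^2 = 16
  bit 3 = 1: r = r^2 * 27 mod 29 = 16^2 * 27 = 24*27 = 10
  bit 4 = 1: r = r^2 * 27 mod 29 = 10^2 * 27 = 13*27 = 3
  -> A = 3
B = 27^23 mod 29  (bits of 23 = 10111)
  bit 0 = 1: r = r^2 * 27 mod 29 = 1^2 * 27 = 1*27 = 27
  bit 1 = 0: r = r^2 mod 29 = 27^2 = 4
  bit 2 = 1: r = r^2 * 27 mod 29 = 4^2 * 27 = 16*27 = 26
  bit 3 = 1: r = r^2 * 27 mod 29 = 26^2 * 27 = 9*27 = 11
  bit 4 = 1: r = r^2 * 27 mod 29 = 11^2 * 27 = 5*27 = 19
  -> B = 19
s = B^a = 19^19 mod 29  (bits of 19 = 10011)
  bit 0 = 1: r = r^2 * 19 mod 29 = 1^2 * 19 = 1*19 = 19
  bit 1 = 0: r = r^2 mod 29 = 19^2 = 13
  bit 2 = 0: r = r^2 mod 29 = 13^2 = 24
  bit 3 = 1: r = r^2 * 19 mod 29 = 24^2 * 19 = 25*19 = 11
  bit 4 = 1: r = r^2 * 19 mod 29 = 11^2 * 19 = 5*19 = 8
  -> s = B^a = 8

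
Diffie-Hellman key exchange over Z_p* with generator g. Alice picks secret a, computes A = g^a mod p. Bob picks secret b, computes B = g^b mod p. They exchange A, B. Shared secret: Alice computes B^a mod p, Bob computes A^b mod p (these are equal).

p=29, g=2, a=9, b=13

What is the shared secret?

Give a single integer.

A = 2^9 mod 29  (bits of 9 = 1001)
  bit 0 = 1: r = r^2 * 2 mod 29 = 1^2 * 2 = 1*2 = 2
  bit 1 = 0: r = r^2 mod 29 = 2^2 = 4
  bit 2 = 0: r = r^2 mod 29 = 4^2 = 16
  bit 3 = 1: r = r^2 * 2 mod 29 = 16^2 * 2 = 24*2 = 19
  -> A = 19
B = 2^13 mod 29  (bits of 13 = 1101)
  bit 0 = 1: r = r^2 * 2 mod 29 = 1^2 * 2 = 1*2 = 2
  bit 1 = 1: r = r^2 * 2 mod 29 = 2^2 * 2 = 4*2 = 8
  bit 2 = 0: r = r^2 mod 29 = 8^2 = 6
  bit 3 = 1: r = r^2 * 2 mod 29 = 6^2 * 2 = 7*2 = 14
  -> B = 14
s = B^a = 14^9 mod 29  (bits of 9 = 1001)
  bit 0 = 1: r = r^2 * 14 mod 29 = 1^2 * 14 = 1*14 = 14
  bit 1 = 0: r = r^2 mod 29 = 14^2 = 22
  bit 2 = 0: r = r^2 mod 29 = 22^2 = 20
  bit 3 = 1: r = r^2 * 14 mod 29 = 20^2 * 14 = 23*14 = 3
  -> s = B^a = 3

Answer: 3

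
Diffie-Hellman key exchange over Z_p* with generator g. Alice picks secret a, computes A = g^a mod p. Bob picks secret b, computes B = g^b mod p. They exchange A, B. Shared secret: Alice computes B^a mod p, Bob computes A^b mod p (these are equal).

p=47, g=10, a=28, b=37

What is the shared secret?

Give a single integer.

A = 10^28 mod 47  (bits of 28 = 11100)
  bit 0 = 1: r = r^2 * 10 mod 47 = 1^2 * 10 = 1*10 = 10
  bit 1 = 1: r = r^2 * 10 mod 47 = 10^2 * 10 = 6*10 = 13
  bit 2 = 1: r = r^2 * 10 mod 47 = 13^2 * 10 = 28*10 = 45
  bit 3 = 0: r = r^2 mod 47 = 45^2 = 4
  bit 4 = 0: r = r^2 mod 47 = 4^2 = 16
  -> A = 16
B = 10^37 mod 47  (bits of 37 = 100101)
  bit 0 = 1: r = r^2 * 10 mod 47 = 1^2 * 10 = 1*10 = 10
  bit 1 = 0: r = r^2 mod 47 = 10^2 = 6
  bit 2 = 0: r = r^2 mod 47 = 6^2 = 36
  bit 3 = 1: r = r^2 * 10 mod 47 = 36^2 * 10 = 27*10 = 35
  bit 4 = 0: r = r^2 mod 47 = 35^2 = 3
  bit 5 = 1: r = r^2 * 10 mod 47 = 3^2 * 10 = 9*10 = 43
  -> B = 43
s = B^a = 43^28 mod 47  (bits of 28 = 11100)
  bit 0 = 1: r = r^2 * 43 mod 47 = 1^2 * 43 = 1*43 = 43
  bit 1 = 1: r = r^2 * 43 mod 47 = 43^2 * 43 = 16*43 = 30
  bit 2 = 1: r = r^2 * 43 mod 47 = 30^2 * 43 = 7*43 = 19
  bit 3 = 0: r = r^2 mod 47 = 19^2 = 32
  bit 4 = 0: r = r^2 mod 47 = 32^2 = 37
  -> s = B^a = 37

Answer: 37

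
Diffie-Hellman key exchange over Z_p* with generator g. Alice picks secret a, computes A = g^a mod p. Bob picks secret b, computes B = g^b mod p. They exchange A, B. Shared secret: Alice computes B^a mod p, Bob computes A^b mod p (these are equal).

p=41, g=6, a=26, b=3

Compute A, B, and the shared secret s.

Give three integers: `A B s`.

A = 6^26 mod 41  (bits of 26 = 11010)
  bit 0 = 1: r = r^2 * 6 mod 41 = 1^2 * 6 = 1*6 = 6
  bit 1 = 1: r = r^2 * 6 mod 41 = 6^2 * 6 = 36*6 = 11
  bit 2 = 0: r = r^2 mod 41 = 11^2 = 39
  bit 3 = 1: r = r^2 * 6 mod 41 = 39^2 * 6 = 4*6 = 24
  bit 4 = 0: r = r^2 mod 41 = 24^2 = 2
  -> A = 2
B = 6^3 mod 41  (bits of 3 = 11)
  bit 0 = 1: r = r^2 * 6 mod 41 = 1^2 * 6 = 1*6 = 6
  bit 1 = 1: r = r^2 * 6 mod 41 = 6^2 * 6 = 36*6 = 11
  -> B = 11
s = B^a = 11^26 mod 41  (bits of 26 = 11010)
  bit 0 = 1: r = r^2 * 11 mod 41 = 1^2 * 11 = 1*11 = 11
  bit 1 = 1: r = r^2 * 11 mod 41 = 11^2 * 11 = 39*11 = 19
  bit 2 = 0: r = r^2 mod 41 = 19^2 = 33
  bit 3 = 1: r = r^2 * 11 mod 41 = 33^2 * 11 = 23*11 = 7
  bit 4 = 0: r = r^2 mod 41 = 7^2 = 8
  -> s = B^a = 8

Answer: 2 11 8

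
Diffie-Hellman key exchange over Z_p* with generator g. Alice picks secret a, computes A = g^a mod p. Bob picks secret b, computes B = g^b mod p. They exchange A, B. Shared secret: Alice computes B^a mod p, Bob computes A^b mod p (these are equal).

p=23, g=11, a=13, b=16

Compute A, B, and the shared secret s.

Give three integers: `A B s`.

A = 11^13 mod 23  (bits of 13 = 1101)
  bit 0 = 1: r = r^2 * 11 mod 23 = 1^2 * 11 = 1*11 = 11
  bit 1 = 1: r = r^2 * 11 mod 23 = 11^2 * 11 = 6*11 = 20
  bit 2 = 0: r = r^2 mod 23 = 20^2 = 9
  bit 3 = 1: r = r^2 * 11 mod 23 = 9^2 * 11 = 12*11 = 17
  -> A = 17
B = 11^16 mod 23  (bits of 16 = 10000)
  bit 0 = 1: r = r^2 * 11 mod 23 = 1^2 * 11 = 1*11 = 11
  bit 1 = 0: r = r^2 mod 23 = 11^2 = 6
  bit 2 = 0: r = r^2 mod 23 = 6^2 = 13
  bit 3 = 0: r = r^2 mod 23 = 13^2 = 8
  bit 4 = 0: r = r^2 mod 23 = 8^2 = 18
  -> B = 18
s = B^a = 18^13 mod 23  (bits of 13 = 1101)
  bit 0 = 1: r = r^2 * 18 mod 23 = 1^2 * 18 = 1*18 = 18
  bit 1 = 1: r = r^2 * 18 mod 23 = 18^2 * 18 = 2*18 = 13
  bit 2 = 0: r = r^2 mod 23 = 13^2 = 8
  bit 3 = 1: r = r^2 * 18 mod 23 = 8^2 * 18 = 18*18 = 2
  -> s = B^a = 2

Answer: 17 18 2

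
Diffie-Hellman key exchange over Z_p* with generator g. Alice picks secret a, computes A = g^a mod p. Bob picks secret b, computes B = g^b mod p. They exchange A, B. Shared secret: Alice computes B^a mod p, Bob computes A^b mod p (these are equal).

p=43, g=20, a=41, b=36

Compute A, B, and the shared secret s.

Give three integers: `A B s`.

A = 20^41 mod 43  (bits of 41 = 101001)
  bit 0 = 1: r = r^2 * 20 mod 43 = 1^2 * 20 = 1*20 = 20
  bit 1 = 0: r = r^2 mod 43 = 20^2 = 13
  bit 2 = 1: r = r^2 * 20 mod 43 = 13^2 * 20 = 40*20 = 26
  bit 3 = 0: r = r^2 mod 43 = 26^2 = 31
  bit 4 = 0: r = r^2 mod 43 = 31^2 = 15
  bit 5 = 1: r = r^2 * 20 mod 43 = 15^2 * 20 = 10*20 = 28
  -> A = 28
B = 20^36 mod 43  (bits of 36 = 100100)
  bit 0 = 1: r = r^2 * 20 mod 43 = 1^2 * 20 = 1*20 = 20
  bit 1 = 0: r = r^2 mod 43 = 20^2 = 13
  bit 2 = 0: r = r^2 mod 43 = 13^2 = 40
  bit 3 = 1: r = r^2 * 20 mod 43 = 40^2 * 20 = 9*20 = 8
  bit 4 = 0: r = r^2 mod 43 = 8^2 = 21
  bit 5 = 0: r = r^2 mod 43 = 21^2 = 11
  -> B = 11
s = B^a = 11^41 mod 43  (bits of 41 = 101001)
  bit 0 = 1: r = r^2 * 11 mod 43 = 1^2 * 11 = 1*11 = 11
  bit 1 = 0: r = r^2 mod 43 = 11^2 = 35
  bit 2 = 1: r = r^2 * 11 mod 43 = 35^2 * 11 = 21*11 = 16
  bit 3 = 0: r = r^2 mod 43 = 16^2 = 41
  bit 4 = 0: r = r^2 mod 43 = 41^2 = 4
  bit 5 = 1: r = r^2 * 11 mod 43 = 4^2 * 11 = 16*11 = 4
  -> s = B^a = 4

Answer: 28 11 4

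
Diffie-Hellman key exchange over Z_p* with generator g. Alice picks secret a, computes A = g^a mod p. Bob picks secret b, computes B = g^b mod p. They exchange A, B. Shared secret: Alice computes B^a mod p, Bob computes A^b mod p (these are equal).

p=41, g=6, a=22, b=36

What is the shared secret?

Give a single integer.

Answer: 37

Derivation:
A = 6^22 mod 41  (bits of 22 = 10110)
  bit 0 = 1: r = r^2 * 6 mod 41 = 1^2 * 6 = 1*6 = 6
  bit 1 = 0: r = r^2 mod 41 = 6^2 = 36
  bit 2 = 1: r = r^2 * 6 mod 41 = 36^2 * 6 = 25*6 = 27
  bit 3 = 1: r = r^2 * 6 mod 41 = 27^2 * 6 = 32*6 = 28
  bit 4 = 0: r = r^2 mod 41 = 28^2 = 5
  -> A = 5
B = 6^36 mod 41  (bits of 36 = 100100)
  bit 0 = 1: r = r^2 * 6 mod 41 = 1^2 * 6 = 1*6 = 6
  bit 1 = 0: r = r^2 mod 41 = 6^2 = 36
  bit 2 = 0: r = r^2 mod 41 = 36^2 = 25
  bit 3 = 1: r = r^2 * 6 mod 41 = 25^2 * 6 = 10*6 = 19
  bit 4 = 0: r = r^2 mod 41 = 19^2 = 33
  bit 5 = 0: r = r^2 mod 41 = 33^2 = 23
  -> B = 23
s = B^a = 23^22 mod 41  (bits of 22 = 10110)
  bit 0 = 1: r = r^2 * 23 mod 41 = 1^2 * 23 = 1*23 = 23
  bit 1 = 0: r = r^2 mod 41 = 23^2 = 37
  bit 2 = 1: r = r^2 * 23 mod 41 = 37^2 * 23 = 16*23 = 40
  bit 3 = 1: r = r^2 * 23 mod 41 = 40^2 * 23 = 1*23 = 23
  bit 4 = 0: r = r^2 mod 41 = 23^2 = 37
  -> s = B^a = 37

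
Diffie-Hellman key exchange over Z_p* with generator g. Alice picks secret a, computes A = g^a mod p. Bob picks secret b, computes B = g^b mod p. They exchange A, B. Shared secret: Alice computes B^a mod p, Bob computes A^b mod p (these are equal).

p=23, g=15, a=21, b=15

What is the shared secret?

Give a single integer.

Answer: 11

Derivation:
A = 15^21 mod 23  (bits of 21 = 10101)
  bit 0 = 1: r = r^2 * 15 mod 23 = 1^2 * 15 = 1*15 = 15
  bit 1 = 0: r = r^2 mod 23 = 15^2 = 18
  bit 2 = 1: r = r^2 * 15 mod 23 = 18^2 * 15 = 2*15 = 7
  bit 3 = 0: r = r^2 mod 23 = 7^2 = 3
  bit 4 = 1: r = r^2 * 15 mod 23 = 3^2 * 15 = 9*15 = 20
  -> A = 20
B = 15^15 mod 23  (bits of 15 = 1111)
  bit 0 = 1: r = r^2 * 15 mod 23 = 1^2 * 15 = 1*15 = 15
  bit 1 = 1: r = r^2 * 15 mod 23 = 15^2 * 15 = 18*15 = 17
  bit 2 = 1: r = r^2 * 15 mod 23 = 17^2 * 15 = 13*15 = 11
  bit 3 = 1: r = r^2 * 15 mod 23 = 11^2 * 15 = 6*15 = 21
  -> B = 21
s = B^a = 21^21 mod 23  (bits of 21 = 10101)
  bit 0 = 1: r = r^2 * 21 mod 23 = 1^2 * 21 = 1*21 = 21
  bit 1 = 0: r = r^2 mod 23 = 21^2 = 4
  bit 2 = 1: r = r^2 * 21 mod 23 = 4^2 * 21 = 16*21 = 14
  bit 3 = 0: r = r^2 mod 23 = 14^2 = 12
  bit 4 = 1: r = r^2 * 21 mod 23 = 12^2 * 21 = 6*21 = 11
  -> s = B^a = 11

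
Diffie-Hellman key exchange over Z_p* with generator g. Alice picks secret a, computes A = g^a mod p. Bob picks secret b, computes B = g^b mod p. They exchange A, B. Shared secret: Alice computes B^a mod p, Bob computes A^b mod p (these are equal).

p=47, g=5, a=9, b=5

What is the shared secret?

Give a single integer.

A = 5^9 mod 47  (bits of 9 = 1001)
  bit 0 = 1: r = r^2 * 5 mod 47 = 1^2 * 5 = 1*5 = 5
  bit 1 = 0: r = r^2 mod 47 = 5^2 = 25
  bit 2 = 0: r = r^2 mod 47 = 25^2 = 14
  bit 3 = 1: r = r^2 * 5 mod 47 = 14^2 * 5 = 8*5 = 40
  -> A = 40
B = 5^5 mod 47  (bits of 5 = 101)
  bit 0 = 1: r = r^2 * 5 mod 47 = 1^2 * 5 = 1*5 = 5
  bit 1 = 0: r = r^2 mod 47 = 5^2 = 25
  bit 2 = 1: r = r^2 * 5 mod 47 = 25^2 * 5 = 14*5 = 23
  -> B = 23
s = B^a = 23^9 mod 47  (bits of 9 = 1001)
  bit 0 = 1: r = r^2 * 23 mod 47 = 1^2 * 23 = 1*23 = 23
  bit 1 = 0: r = r^2 mod 47 = 23^2 = 12
  bit 2 = 0: r = r^2 mod 47 = 12^2 = 3
  bit 3 = 1: r = r^2 * 23 mod 47 = 3^2 * 23 = 9*23 = 19
  -> s = B^a = 19

Answer: 19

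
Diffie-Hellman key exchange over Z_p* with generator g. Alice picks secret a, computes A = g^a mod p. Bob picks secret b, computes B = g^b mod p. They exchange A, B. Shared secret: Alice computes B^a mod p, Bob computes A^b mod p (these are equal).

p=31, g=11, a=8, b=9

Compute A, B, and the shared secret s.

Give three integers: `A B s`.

A = 11^8 mod 31  (bits of 8 = 1000)
  bit 0 = 1: r = r^2 * 11 mod 31 = 1^2 * 11 = 1*11 = 11
  bit 1 = 0: r = r^2 mod 31 = 11^2 = 28
  bit 2 = 0: r = r^2 mod 31 = 28^2 = 9
  bit 3 = 0: r = r^2 mod 31 = 9^2 = 19
  -> A = 19
B = 11^9 mod 31  (bits of 9 = 1001)
  bit 0 = 1: r = r^2 * 11 mod 31 = 1^2 * 11 = 1*11 = 11
  bit 1 = 0: r = r^2 mod 31 = 11^2 = 28
  bit 2 = 0: r = r^2 mod 31 = 28^2 = 9
  bit 3 = 1: r = r^2 * 11 mod 31 = 9^2 * 11 = 19*11 = 23
  -> B = 23
s = B^a = 23^8 mod 31  (bits of 8 = 1000)
  bit 0 = 1: r = r^2 * 23 mod 31 = 1^2 * 23 = 1*23 = 23
  bit 1 = 0: r = r^2 mod 31 = 23^2 = 2
  bit 2 = 0: r = r^2 mod 31 = 2^2 = 4
  bit 3 = 0: r = r^2 mod 31 = 4^2 = 16
  -> s = B^a = 16

Answer: 19 23 16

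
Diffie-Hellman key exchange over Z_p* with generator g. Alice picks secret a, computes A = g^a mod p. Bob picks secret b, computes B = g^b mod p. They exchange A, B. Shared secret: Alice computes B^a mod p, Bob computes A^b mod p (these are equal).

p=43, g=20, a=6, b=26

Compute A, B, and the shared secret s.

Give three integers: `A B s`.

A = 20^6 mod 43  (bits of 6 = 110)
  bit 0 = 1: r = r^2 * 20 mod 43 = 1^2 * 20 = 1*20 = 20
  bit 1 = 1: r = r^2 * 20 mod 43 = 20^2 * 20 = 13*20 = 2
  bit 2 = 0: r = r^2 mod 43 = 2^2 = 4
  -> A = 4
B = 20^26 mod 43  (bits of 26 = 11010)
  bit 0 = 1: r = r^2 * 20 mod 43 = 1^2 * 20 = 1*20 = 20
  bit 1 = 1: r = r^2 * 20 mod 43 = 20^2 * 20 = 13*20 = 2
  bit 2 = 0: r = r^2 mod 43 = 2^2 = 4
  bit 3 = 1: r = r^2 * 20 mod 43 = 4^2 * 20 = 16*20 = 19
  bit 4 = 0: r = r^2 mod 43 = 19^2 = 17
  -> B = 17
s = B^a = 17^6 mod 43  (bits of 6 = 110)
  bit 0 = 1: r = r^2 * 17 mod 43 = 1^2 * 17 = 1*17 = 17
  bit 1 = 1: r = r^2 * 17 mod 43 = 17^2 * 17 = 31*17 = 11
  bit 2 = 0: r = r^2 mod 43 = 11^2 = 35
  -> s = B^a = 35

Answer: 4 17 35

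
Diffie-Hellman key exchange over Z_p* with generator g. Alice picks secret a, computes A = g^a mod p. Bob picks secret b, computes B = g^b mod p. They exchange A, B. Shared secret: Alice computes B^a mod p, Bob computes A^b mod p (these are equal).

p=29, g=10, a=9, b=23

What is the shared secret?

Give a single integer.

Answer: 2

Derivation:
A = 10^9 mod 29  (bits of 9 = 1001)
  bit 0 = 1: r = r^2 * 10 mod 29 = 1^2 * 10 = 1*10 = 10
  bit 1 = 0: r = r^2 mod 29 = 10^2 = 13
  bit 2 = 0: r = r^2 mod 29 = 13^2 = 24
  bit 3 = 1: r = r^2 * 10 mod 29 = 24^2 * 10 = 25*10 = 18
  -> A = 18
B = 10^23 mod 29  (bits of 23 = 10111)
  bit 0 = 1: r = r^2 * 10 mod 29 = 1^2 * 10 = 1*10 = 10
  bit 1 = 0: r = r^2 mod 29 = 10^2 = 13
  bit 2 = 1: r = r^2 * 10 mod 29 = 13^2 * 10 = 24*10 = 8
  bit 3 = 1: r = r^2 * 10 mod 29 = 8^2 * 10 = 6*10 = 2
  bit 4 = 1: r = r^2 * 10 mod 29 = 2^2 * 10 = 4*10 = 11
  -> B = 11
s = B^a = 11^9 mod 29  (bits of 9 = 1001)
  bit 0 = 1: r = r^2 * 11 mod 29 = 1^2 * 11 = 1*11 = 11
  bit 1 = 0: r = r^2 mod 29 = 11^2 = 5
  bit 2 = 0: r = r^2 mod 29 = 5^2 = 25
  bit 3 = 1: r = r^2 * 11 mod 29 = 25^2 * 11 = 16*11 = 2
  -> s = B^a = 2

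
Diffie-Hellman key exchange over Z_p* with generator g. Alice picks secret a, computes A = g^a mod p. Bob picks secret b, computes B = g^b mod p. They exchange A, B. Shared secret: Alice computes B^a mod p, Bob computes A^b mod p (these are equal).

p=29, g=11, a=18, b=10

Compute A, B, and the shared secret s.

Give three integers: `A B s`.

A = 11^18 mod 29  (bits of 18 = 10010)
  bit 0 = 1: r = r^2 * 11 mod 29 = 1^2 * 11 = 1*11 = 11
  bit 1 = 0: r = r^2 mod 29 = 11^2 = 5
  bit 2 = 0: r = r^2 mod 29 = 5^2 = 25
  bit 3 = 1: r = r^2 * 11 mod 29 = 25^2 * 11 = 16*11 = 2
  bit 4 = 0: r = r^2 mod 29 = 2^2 = 4
  -> A = 4
B = 11^10 mod 29  (bits of 10 = 1010)
  bit 0 = 1: r = r^2 * 11 mod 29 = 1^2 * 11 = 1*11 = 11
  bit 1 = 0: r = r^2 mod 29 = 11^2 = 5
  bit 2 = 1: r = r^2 * 11 mod 29 = 5^2 * 11 = 25*11 = 14
  bit 3 = 0: r = r^2 mod 29 = 14^2 = 22
  -> B = 22
s = B^a = 22^18 mod 29  (bits of 18 = 10010)
  bit 0 = 1: r = r^2 * 22 mod 29 = 1^2 * 22 = 1*22 = 22
  bit 1 = 0: r = r^2 mod 29 = 22^2 = 20
  bit 2 = 0: r = r^2 mod 29 = 20^2 = 23
  bit 3 = 1: r = r^2 * 22 mod 29 = 23^2 * 22 = 7*22 = 9
  bit 4 = 0: r = r^2 mod 29 = 9^2 = 23
  -> s = B^a = 23

Answer: 4 22 23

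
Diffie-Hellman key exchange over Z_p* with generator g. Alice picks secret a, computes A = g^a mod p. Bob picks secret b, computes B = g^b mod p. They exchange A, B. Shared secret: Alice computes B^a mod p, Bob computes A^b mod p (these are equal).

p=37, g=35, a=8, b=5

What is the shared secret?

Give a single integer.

A = 35^8 mod 37  (bits of 8 = 1000)
  bit 0 = 1: r = r^2 * 35 mod 37 = 1^2 * 35 = 1*35 = 35
  bit 1 = 0: r = r^2 mod 37 = 35^2 = 4
  bit 2 = 0: r = r^2 mod 37 = 4^2 = 16
  bit 3 = 0: r = r^2 mod 37 = 16^2 = 34
  -> A = 34
B = 35^5 mod 37  (bits of 5 = 101)
  bit 0 = 1: r = r^2 * 35 mod 37 = 1^2 * 35 = 1*35 = 35
  bit 1 = 0: r = r^2 mod 37 = 35^2 = 4
  bit 2 = 1: r = r^2 * 35 mod 37 = 4^2 * 35 = 16*35 = 5
  -> B = 5
s = B^a = 5^8 mod 37  (bits of 8 = 1000)
  bit 0 = 1: r = r^2 * 5 mod 37 = 1^2 * 5 = 1*5 = 5
  bit 1 = 0: r = r^2 mod 37 = 5^2 = 25
  bit 2 = 0: r = r^2 mod 37 = 25^2 = 33
  bit 3 = 0: r = r^2 mod 37 = 33^2 = 16
  -> s = B^a = 16

Answer: 16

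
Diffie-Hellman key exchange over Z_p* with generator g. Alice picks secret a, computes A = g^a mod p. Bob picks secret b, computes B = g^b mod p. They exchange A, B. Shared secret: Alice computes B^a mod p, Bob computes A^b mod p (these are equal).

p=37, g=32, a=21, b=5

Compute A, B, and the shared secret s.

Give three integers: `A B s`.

A = 32^21 mod 37  (bits of 21 = 10101)
  bit 0 = 1: r = r^2 * 32 mod 37 = 1^2 * 32 = 1*32 = 32
  bit 1 = 0: r = r^2 mod 37 = 32^2 = 25
  bit 2 = 1: r = r^2 * 32 mod 37 = 25^2 * 32 = 33*32 = 20
  bit 3 = 0: r = r^2 mod 37 = 20^2 = 30
  bit 4 = 1: r = r^2 * 32 mod 37 = 30^2 * 32 = 12*32 = 14
  -> A = 14
B = 32^5 mod 37  (bits of 5 = 101)
  bit 0 = 1: r = r^2 * 32 mod 37 = 1^2 * 32 = 1*32 = 32
  bit 1 = 0: r = r^2 mod 37 = 32^2 = 25
  bit 2 = 1: r = r^2 * 32 mod 37 = 25^2 * 32 = 33*32 = 20
  -> B = 20
s = B^a = 20^21 mod 37  (bits of 21 = 10101)
  bit 0 = 1: r = r^2 * 20 mod 37 = 1^2 * 20 = 1*20 = 20
  bit 1 = 0: r = r^2 mod 37 = 20^2 = 30
  bit 2 = 1: r = r^2 * 20 mod 37 = 30^2 * 20 = 12*20 = 18
  bit 3 = 0: r = r^2 mod 37 = 18^2 = 28
  bit 4 = 1: r = r^2 * 20 mod 37 = 28^2 * 20 = 7*20 = 29
  -> s = B^a = 29

Answer: 14 20 29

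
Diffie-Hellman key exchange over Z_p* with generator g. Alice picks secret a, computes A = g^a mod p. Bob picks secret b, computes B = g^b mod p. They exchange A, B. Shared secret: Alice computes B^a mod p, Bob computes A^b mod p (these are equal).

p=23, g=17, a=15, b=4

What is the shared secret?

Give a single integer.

A = 17^15 mod 23  (bits of 15 = 1111)
  bit 0 = 1: r = r^2 * 17 mod 23 = 1^2 * 17 = 1*17 = 17
  bit 1 = 1: r = r^2 * 17 mod 23 = 17^2 * 17 = 13*17 = 14
  bit 2 = 1: r = r^2 * 17 mod 23 = 14^2 * 17 = 12*17 = 20
  bit 3 = 1: r = r^2 * 17 mod 23 = 20^2 * 17 = 9*17 = 15
  -> A = 15
B = 17^4 mod 23  (bits of 4 = 100)
  bit 0 = 1: r = r^2 * 17 mod 23 = 1^2 * 17 = 1*17 = 17
  bit 1 = 0: r = r^2 mod 23 = 17^2 = 13
  bit 2 = 0: r = r^2 mod 23 = 13^2 = 8
  -> B = 8
s = B^a = 8^15 mod 23  (bits of 15 = 1111)
  bit 0 = 1: r = r^2 * 8 mod 23 = 1^2 * 8 = 1*8 = 8
  bit 1 = 1: r = r^2 * 8 mod 23 = 8^2 * 8 = 18*8 = 6
  bit 2 = 1: r = r^2 * 8 mod 23 = 6^2 * 8 = 13*8 = 12
  bit 3 = 1: r = r^2 * 8 mod 23 = 12^2 * 8 = 6*8 = 2
  -> s = B^a = 2

Answer: 2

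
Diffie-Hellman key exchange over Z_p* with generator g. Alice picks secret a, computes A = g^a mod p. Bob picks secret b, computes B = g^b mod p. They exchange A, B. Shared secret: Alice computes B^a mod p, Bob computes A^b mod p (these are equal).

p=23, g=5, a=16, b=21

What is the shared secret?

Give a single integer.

A = 5^16 mod 23  (bits of 16 = 10000)
  bit 0 = 1: r = r^2 * 5 mod 23 = 1^2 * 5 = 1*5 = 5
  bit 1 = 0: r = r^2 mod 23 = 5^2 = 2
  bit 2 = 0: r = r^2 mod 23 = 2^2 = 4
  bit 3 = 0: r = r^2 mod 23 = 4^2 = 16
  bit 4 = 0: r = r^2 mod 23 = 16^2 = 3
  -> A = 3
B = 5^21 mod 23  (bits of 21 = 10101)
  bit 0 = 1: r = r^2 * 5 mod 23 = 1^2 * 5 = 1*5 = 5
  bit 1 = 0: r = r^2 mod 23 = 5^2 = 2
  bit 2 = 1: r = r^2 * 5 mod 23 = 2^2 * 5 = 4*5 = 20
  bit 3 = 0: r = r^2 mod 23 = 20^2 = 9
  bit 4 = 1: r = r^2 * 5 mod 23 = 9^2 * 5 = 12*5 = 14
  -> B = 14
s = B^a = 14^16 mod 23  (bits of 16 = 10000)
  bit 0 = 1: r = r^2 * 14 mod 23 = 1^2 * 14 = 1*14 = 14
  bit 1 = 0: r = r^2 mod 23 = 14^2 = 12
  bit 2 = 0: r = r^2 mod 23 = 12^2 = 6
  bit 3 = 0: r = r^2 mod 23 = 6^2 = 13
  bit 4 = 0: r = r^2 mod 23 = 13^2 = 8
  -> s = B^a = 8

Answer: 8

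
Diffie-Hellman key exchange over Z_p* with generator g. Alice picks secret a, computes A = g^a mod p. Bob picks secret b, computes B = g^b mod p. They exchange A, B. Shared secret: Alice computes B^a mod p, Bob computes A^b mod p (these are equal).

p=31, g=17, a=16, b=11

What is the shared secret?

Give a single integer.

Answer: 9

Derivation:
A = 17^16 mod 31  (bits of 16 = 10000)
  bit 0 = 1: r = r^2 * 17 mod 31 = 1^2 * 17 = 1*17 = 17
  bit 1 = 0: r = r^2 mod 31 = 17^2 = 10
  bit 2 = 0: r = r^2 mod 31 = 10^2 = 7
  bit 3 = 0: r = r^2 mod 31 = 7^2 = 18
  bit 4 = 0: r = r^2 mod 31 = 18^2 = 14
  -> A = 14
B = 17^11 mod 31  (bits of 11 = 1011)
  bit 0 = 1: r = r^2 * 17 mod 31 = 1^2 * 17 = 1*17 = 17
  bit 1 = 0: r = r^2 mod 31 = 17^2 = 10
  bit 2 = 1: r = r^2 * 17 mod 31 = 10^2 * 17 = 7*17 = 26
  bit 3 = 1: r = r^2 * 17 mod 31 = 26^2 * 17 = 25*17 = 22
  -> B = 22
s = B^a = 22^16 mod 31  (bits of 16 = 10000)
  bit 0 = 1: r = r^2 * 22 mod 31 = 1^2 * 22 = 1*22 = 22
  bit 1 = 0: r = r^2 mod 31 = 22^2 = 19
  bit 2 = 0: r = r^2 mod 31 = 19^2 = 20
  bit 3 = 0: r = r^2 mod 31 = 20^2 = 28
  bit 4 = 0: r = r^2 mod 31 = 28^2 = 9
  -> s = B^a = 9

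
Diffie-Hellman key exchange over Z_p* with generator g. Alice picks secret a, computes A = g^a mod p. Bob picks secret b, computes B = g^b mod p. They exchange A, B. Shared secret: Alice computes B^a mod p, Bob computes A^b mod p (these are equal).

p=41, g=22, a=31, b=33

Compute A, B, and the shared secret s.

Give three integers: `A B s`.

A = 22^31 mod 41  (bits of 31 = 11111)
  bit 0 = 1: r = r^2 * 22 mod 41 = 1^2 * 22 = 1*22 = 22
  bit 1 = 1: r = r^2 * 22 mod 41 = 22^2 * 22 = 33*22 = 29
  bit 2 = 1: r = r^2 * 22 mod 41 = 29^2 * 22 = 21*22 = 11
  bit 3 = 1: r = r^2 * 22 mod 41 = 11^2 * 22 = 39*22 = 38
  bit 4 = 1: r = r^2 * 22 mod 41 = 38^2 * 22 = 9*22 = 34
  -> A = 34
B = 22^33 mod 41  (bits of 33 = 100001)
  bit 0 = 1: r = r^2 * 22 mod 41 = 1^2 * 22 = 1*22 = 22
  bit 1 = 0: r = r^2 mod 41 = 22^2 = 33
  bit 2 = 0: r = r^2 mod 41 = 33^2 = 23
  bit 3 = 0: r = r^2 mod 41 = 23^2 = 37
  bit 4 = 0: r = r^2 mod 41 = 37^2 = 16
  bit 5 = 1: r = r^2 * 22 mod 41 = 16^2 * 22 = 10*22 = 15
  -> B = 15
s = B^a = 15^31 mod 41  (bits of 31 = 11111)
  bit 0 = 1: r = r^2 * 15 mod 41 = 1^2 * 15 = 1*15 = 15
  bit 1 = 1: r = r^2 * 15 mod 41 = 15^2 * 15 = 20*15 = 13
  bit 2 = 1: r = r^2 * 15 mod 41 = 13^2 * 15 = 5*15 = 34
  bit 3 = 1: r = r^2 * 15 mod 41 = 34^2 * 15 = 8*15 = 38
  bit 4 = 1: r = r^2 * 15 mod 41 = 38^2 * 15 = 9*15 = 12
  -> s = B^a = 12

Answer: 34 15 12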